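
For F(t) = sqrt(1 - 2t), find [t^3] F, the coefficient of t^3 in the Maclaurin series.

-1/2

F(0) = 1
F′(0) = -1
F′′(0) = -1
F′′′(0) = -3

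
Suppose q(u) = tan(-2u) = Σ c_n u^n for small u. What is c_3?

-8/3

c_3 = q′′′(0)/3! = -8/3.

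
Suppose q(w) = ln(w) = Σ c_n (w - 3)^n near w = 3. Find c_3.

1/81

q(3) = ln(3)
q′(3) = 1/3
q′′(3) = -1/9
q′′′(3) = 2/27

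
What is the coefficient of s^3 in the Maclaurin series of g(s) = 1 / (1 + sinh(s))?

-7/6

Use the geometric series for the reciprocal, then substitute.
[s^0] = 1;  [s^1] = -1;  [s^2] = 1;  [s^3] = -7/6.
So c_3 = g′′′(0)/3! = -7/6.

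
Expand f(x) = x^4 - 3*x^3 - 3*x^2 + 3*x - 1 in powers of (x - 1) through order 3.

f(1) = -3
f′(1) = -8
f′′(1) = -12
f′′′(1) = 6

(x - 1)^3 - 6*(x - 1)^2 - 8*(x - 1) - 3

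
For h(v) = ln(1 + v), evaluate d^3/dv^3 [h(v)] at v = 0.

From the series, [v^3] h = 1/3; multiply by 3! = 6 to get 2.

2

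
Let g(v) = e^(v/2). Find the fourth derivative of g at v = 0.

1/16

The coefficient of v^4 in the expansion is 1/384, so g^(4)(0) = 4! * (1/384) = 1/16.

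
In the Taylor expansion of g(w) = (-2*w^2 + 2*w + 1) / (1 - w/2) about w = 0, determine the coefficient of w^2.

Multiply each power in the prefactor through the base expansion.
g(0) = 1
g′(0) = 5/2
g′′(0) = -3/2
So c_2 = g′′(0)/2! = -3/4.

-3/4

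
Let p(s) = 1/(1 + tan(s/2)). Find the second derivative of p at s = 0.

1/2

Let u equal the inner series; expand the outer function in u and truncate.
From the series, [s^2] p = 1/4; multiply by 2! = 2 to get 1/2.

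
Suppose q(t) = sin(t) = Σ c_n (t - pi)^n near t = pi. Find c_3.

Use the known series and substitute for the argument.

1/6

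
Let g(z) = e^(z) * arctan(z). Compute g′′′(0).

Write out both Maclaurin series and multiply, keeping only the needed powers.
The coefficient of z^3 in the expansion is 1/6, so g′′′(0) = 3! * (1/6) = 1.

1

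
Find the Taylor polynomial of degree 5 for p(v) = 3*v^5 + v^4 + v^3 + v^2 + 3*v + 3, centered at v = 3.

3*(v - 3)^5 + 46*(v - 3)^4 + 283*(v - 3)^3 + 874*(v - 3)^2 + 1359*(v - 3) + 858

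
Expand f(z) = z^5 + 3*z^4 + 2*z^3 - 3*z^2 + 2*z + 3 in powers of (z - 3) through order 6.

(z - 3)^5 + 18*(z - 3)^4 + 128*(z - 3)^3 + 447*(z - 3)^2 + 767*(z - 3) + 522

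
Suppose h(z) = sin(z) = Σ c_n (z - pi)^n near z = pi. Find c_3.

h(pi) = 0
h′(pi) = -1
h′′(pi) = 0
h′′′(pi) = 1
Then c_k = h^(k)(pi)/k! gives each Taylor coefficient.

1/6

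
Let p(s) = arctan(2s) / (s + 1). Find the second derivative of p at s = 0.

-4

Expand 1/(denominator) as a geometric series and multiply by the numerator's series.
From the series, [s^2] p = -2; multiply by 2! = 2 to get -4.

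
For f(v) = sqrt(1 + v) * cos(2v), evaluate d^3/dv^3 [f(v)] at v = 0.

Expand each factor separately, then convolve coefficients.
The coefficient of v^3 in the expansion is -15/16, so f′′′(0) = 3! * (-15/16) = -45/8.

-45/8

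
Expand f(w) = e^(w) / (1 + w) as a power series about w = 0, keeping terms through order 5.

-11*w^5/30 + 3*w^4/8 - w^3/3 + w^2/2 + 1

Take the Cauchy product of the two expansions.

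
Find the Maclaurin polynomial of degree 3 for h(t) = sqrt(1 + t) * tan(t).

5*t^3/24 + t^2/2 + t

Multiply the two series term by term and collect like powers.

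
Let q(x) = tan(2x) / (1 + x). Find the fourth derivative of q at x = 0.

-112

Multiply the two series term by term and collect like powers.
From the series, [x^4] q = -14/3; multiply by 4! = 24 to get -112.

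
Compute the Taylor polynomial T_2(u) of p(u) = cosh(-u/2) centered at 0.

[u^0] = 1;  [u^1] = 0;  [u^2] = 1/8.

u^2/8 + 1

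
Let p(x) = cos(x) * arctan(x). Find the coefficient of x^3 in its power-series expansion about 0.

Multiply the two series term by term and collect like powers.
p(0) = 0
p′(0) = 1
p′′(0) = 0
p′′′(0) = -5
So c_3 = p′′′(0)/3! = -5/6.

-5/6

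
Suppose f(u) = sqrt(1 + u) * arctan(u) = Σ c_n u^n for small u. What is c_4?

Multiply the two series term by term and collect like powers.
f(0) = 0
f′(0) = 1
f′′(0) = 1
f′′′(0) = -11/4
f^(4)(0) = -5/2
So c_4 = f^(4)(0)/4! = -5/48.

-5/48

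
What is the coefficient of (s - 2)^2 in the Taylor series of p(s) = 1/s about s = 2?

[(s - 2)^0] = 1/2;  [(s - 2)^1] = -1/4;  [(s - 2)^2] = 1/8.
So c_2 = p′′(2)/2! = 1/8.

1/8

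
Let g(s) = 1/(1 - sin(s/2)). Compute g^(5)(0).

61/32

Plug the Maclaurin series of the inner function into that of the outer and collect terms.
The coefficient of s^5 in the expansion is 61/3840, so g^(5)(0) = 5! * (61/3840) = 61/32.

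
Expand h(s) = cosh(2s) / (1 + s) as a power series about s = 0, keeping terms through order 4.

Expand each factor separately, then convolve coefficients.
h(0) = 1
h′(0) = -1
h′′(0) = 6
h′′′(0) = -18
h^(4)(0) = 88

11*s^4/3 - 3*s^3 + 3*s^2 - s + 1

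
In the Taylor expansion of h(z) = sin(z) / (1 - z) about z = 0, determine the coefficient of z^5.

101/120

Expand each factor separately, then convolve coefficients.
So c_5 = h^(5)(0)/5! = 101/120.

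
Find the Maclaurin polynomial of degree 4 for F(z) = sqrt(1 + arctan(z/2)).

17*z^4/6144 - 5*z^3/384 - z^2/32 + z/4 + 1

Compose series: expand the inner function first, then feed it into the outer expansion.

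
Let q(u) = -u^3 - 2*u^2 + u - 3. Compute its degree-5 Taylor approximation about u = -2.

-(u + 2)^3 + 4*(u + 2)^2 - 3*(u + 2) - 5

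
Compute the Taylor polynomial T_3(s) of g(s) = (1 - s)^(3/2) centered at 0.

g(0) = 1
g′(0) = -3/2
g′′(0) = 3/4
g′′′(0) = 3/8
Then c_k = g^(k)(0)/k! gives each Taylor coefficient.

s^3/16 + 3*s^2/8 - 3*s/2 + 1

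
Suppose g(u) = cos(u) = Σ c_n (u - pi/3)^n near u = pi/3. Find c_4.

Differentiate repeatedly and evaluate at the center.
So c_4 = g^(4)(pi/3)/4! = 1/48.

1/48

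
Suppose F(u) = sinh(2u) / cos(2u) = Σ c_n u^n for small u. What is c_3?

Write the quotient as an unknown series and match coefficients against numerator = denominator · series.

16/3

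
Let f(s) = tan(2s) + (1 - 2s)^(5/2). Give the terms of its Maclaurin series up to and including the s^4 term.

Add the two expansions coefficient-wise.

-5*s^4/8 + s^3/6 + 15*s^2/2 - 3*s + 1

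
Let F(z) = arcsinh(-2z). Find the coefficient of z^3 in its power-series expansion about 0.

4/3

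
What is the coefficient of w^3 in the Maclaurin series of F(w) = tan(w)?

1/3

F(0) = 0
F′(0) = 1
F′′(0) = 0
F′′′(0) = 2
So c_3 = F′′′(0)/3! = 1/3.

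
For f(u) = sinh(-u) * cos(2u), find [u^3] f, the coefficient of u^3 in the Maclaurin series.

Expand each factor separately, then convolve coefficients.
f(0) = 0
f′(0) = -1
f′′(0) = 0
f′′′(0) = 11

11/6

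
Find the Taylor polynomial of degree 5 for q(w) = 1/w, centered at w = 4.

-(w - 4)^5/4096 + (w - 4)^4/1024 - (w - 4)^3/256 + (w - 4)^2/64 - (w - 4)/16 + 1/4

q(4) = 1/4
q′(4) = -1/16
q′′(4) = 1/32
q′′′(4) = -3/128
q^(4)(4) = 3/128
q^(5)(4) = -15/512
The Taylor polynomial is Σ q^(k)(4)/k! · (w - 4)^k.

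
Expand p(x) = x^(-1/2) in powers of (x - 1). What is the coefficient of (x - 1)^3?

-5/16

c_3 = p′′′(1)/3! = -5/16.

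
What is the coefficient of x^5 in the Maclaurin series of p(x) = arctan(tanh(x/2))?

1/48

Let u equal the inner series; expand the outer function in u and truncate.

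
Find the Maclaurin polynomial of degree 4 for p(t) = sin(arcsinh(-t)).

Substitute the inner expansion into the outer series and collect powers.
p(0) = 0
p′(0) = -1
p′′(0) = 0
p′′′(0) = 2
p^(4)(0) = 0

t^3/3 - t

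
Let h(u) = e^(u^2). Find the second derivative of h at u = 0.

2

From the series, [u^2] h = 1; multiply by 2! = 2 to get 2.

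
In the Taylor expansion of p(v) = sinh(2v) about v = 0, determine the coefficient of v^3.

4/3

p(0) = 0
p′(0) = 2
p′′(0) = 0
p′′′(0) = 8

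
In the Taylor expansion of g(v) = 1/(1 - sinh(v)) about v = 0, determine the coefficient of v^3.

Let u equal the inner series; expand the outer function in u and truncate.
So c_3 = g′′′(0)/3! = 7/6.

7/6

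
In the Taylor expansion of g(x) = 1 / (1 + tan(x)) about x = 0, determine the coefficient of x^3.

-4/3

Expand as Σ (-1)^k u^k with u equal to the inner function's series.
g(0) = 1
g′(0) = -1
g′′(0) = 2
g′′′(0) = -8
So c_3 = g′′′(0)/3! = -4/3.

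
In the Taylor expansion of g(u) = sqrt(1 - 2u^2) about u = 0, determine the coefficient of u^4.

-1/2

Use the known series and substitute for the argument.
[u^0] = 1;  [u^1] = 0;  [u^2] = -1;  [u^3] = 0;  [u^4] = -1/2.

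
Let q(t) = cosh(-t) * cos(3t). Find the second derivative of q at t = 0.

-8

Take the Cauchy product of the two expansions.
The coefficient of t^2 in the expansion is -4, so q′′(0) = 2! * (-4) = -8.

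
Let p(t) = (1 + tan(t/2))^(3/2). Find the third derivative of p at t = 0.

Let u equal the inner series; expand the outer function in u and truncate.
From the series, [t^3] p = 7/128; multiply by 3! = 6 to get 21/64.

21/64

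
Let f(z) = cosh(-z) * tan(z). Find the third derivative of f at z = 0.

5

Expand each factor separately, then convolve coefficients.
The coefficient of z^3 in the expansion is 5/6, so f′′′(0) = 3! * (5/6) = 5.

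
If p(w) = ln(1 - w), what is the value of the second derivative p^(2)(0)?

The coefficient of w^2 in the expansion is -1/2, so p′′(0) = 2! * (-1/2) = -1.

-1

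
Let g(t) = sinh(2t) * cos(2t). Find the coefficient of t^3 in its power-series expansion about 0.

-8/3

Take the Cauchy product of the two expansions.
g(0) = 0
g′(0) = 2
g′′(0) = 0
g′′′(0) = -16
The Taylor polynomial is Σ g^(k)(0)/k! · t^k.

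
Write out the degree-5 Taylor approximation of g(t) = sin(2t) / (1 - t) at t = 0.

Multiply the numerator's expansion by the denominator's geometric series.

14*t^5/15 + 2*t^4/3 + 2*t^3/3 + 2*t^2 + 2*t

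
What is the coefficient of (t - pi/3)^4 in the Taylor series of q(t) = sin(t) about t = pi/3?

sqrt(3)/48

Use the known series and substitute for the argument.
q(pi/3) = sqrt(3)/2
q′(pi/3) = 1/2
q′′(pi/3) = -sqrt(3)/2
q′′′(pi/3) = -1/2
q^(4)(pi/3) = sqrt(3)/2
The Taylor polynomial is Σ q^(k)(pi/3)/k! · (t - pi/3)^k.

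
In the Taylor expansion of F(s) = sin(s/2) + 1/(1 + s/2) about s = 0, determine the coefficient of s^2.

Add the two expansions coefficient-wise.
F(0) = 1
F′(0) = 0
F′′(0) = 1/2
So c_2 = F′′(0)/2! = 1/4.

1/4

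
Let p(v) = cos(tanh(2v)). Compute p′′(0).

-4

Compose series: expand the inner function first, then feed it into the outer expansion.
The coefficient of v^2 in the expansion is -2, so p′′(0) = 2! * (-2) = -4.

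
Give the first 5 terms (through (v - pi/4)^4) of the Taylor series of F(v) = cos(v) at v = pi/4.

sqrt(2)*(v - pi/4)^4/48 + sqrt(2)*(v - pi/4)^3/12 - sqrt(2)*(v - pi/4)^2/4 - sqrt(2)*(v - pi/4)/2 + sqrt(2)/2

[(v - pi/4)^0] = sqrt(2)/2;  [(v - pi/4)^1] = -sqrt(2)/2;  [(v - pi/4)^2] = -sqrt(2)/4;  [(v - pi/4)^3] = sqrt(2)/12;  [(v - pi/4)^4] = sqrt(2)/48.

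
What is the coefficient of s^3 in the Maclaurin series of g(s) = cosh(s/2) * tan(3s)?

Take the Cauchy product of the two expansions.
g(0) = 0
g′(0) = 3
g′′(0) = 0
g′′′(0) = 225/4
So c_3 = g′′′(0)/3! = 75/8.

75/8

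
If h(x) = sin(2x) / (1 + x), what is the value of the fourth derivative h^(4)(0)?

Expand each factor separately, then convolve coefficients.
From the series, [x^4] h = -2/3; multiply by 4! = 24 to get -16.

-16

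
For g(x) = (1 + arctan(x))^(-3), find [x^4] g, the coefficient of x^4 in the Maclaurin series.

Plug the Maclaurin series of the inner function into that of the outer and collect terms.
g(0) = 1
g′(0) = -3
g′′(0) = 12
g′′′(0) = -54
g^(4)(0) = 264
Then c_k = g^(k)(0)/k! gives each Taylor coefficient.

11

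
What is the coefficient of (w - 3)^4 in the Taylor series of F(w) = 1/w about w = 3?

1/243

Use the known series and substitute for the argument.
F(3) = 1/3
F′(3) = -1/9
F′′(3) = 2/27
F′′′(3) = -2/27
F^(4)(3) = 8/81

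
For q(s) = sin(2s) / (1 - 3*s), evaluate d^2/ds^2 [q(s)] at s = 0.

12

Use 1/(1 - r) = Σ r^k on the denominator, then take the Cauchy product.
From the series, [s^2] q = 6; multiply by 2! = 2 to get 12.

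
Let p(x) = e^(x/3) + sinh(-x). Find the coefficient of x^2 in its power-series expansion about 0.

1/18

Add the two expansions coefficient-wise.
So c_2 = p′′(0)/2! = 1/18.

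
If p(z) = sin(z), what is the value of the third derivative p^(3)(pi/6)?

-sqrt(3)/2

Use the known series and substitute for the argument.
The coefficient of (z - pi/6)^3 in the expansion is -sqrt(3)/12, so p′′′(pi/6) = 3! * (-sqrt(3)/12) = -sqrt(3)/2.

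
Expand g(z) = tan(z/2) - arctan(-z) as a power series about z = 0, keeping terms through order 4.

Combine the two series term by term.
g(0) = 0
g′(0) = 3/2
g′′(0) = 0
g′′′(0) = -7/4
g^(4)(0) = 0

-7*z^3/24 + 3*z/2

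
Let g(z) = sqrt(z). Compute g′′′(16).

3/8192

The coefficient of (z - 16)^3 in the expansion is 1/16384, so g′′′(16) = 3! * (1/16384) = 3/8192.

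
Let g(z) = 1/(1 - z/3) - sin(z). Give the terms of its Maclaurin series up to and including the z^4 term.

Expand each term separately and add.
[z^0] = 1;  [z^1] = -2/3;  [z^2] = 1/9;  [z^3] = 11/54;  [z^4] = 1/81.

z^4/81 + 11*z^3/54 + z^2/9 - 2*z/3 + 1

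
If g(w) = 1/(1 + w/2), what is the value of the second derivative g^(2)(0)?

Use the known series and substitute for the argument.
The coefficient of w^2 in the expansion is 1/4, so g′′(0) = 2! * (1/4) = 1/2.

1/2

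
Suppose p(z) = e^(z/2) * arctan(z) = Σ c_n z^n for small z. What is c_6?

215/2304

Write out both Maclaurin series and multiply, keeping only the needed powers.
p(0) = 0
p′(0) = 1
p′′(0) = 1
p′′′(0) = -5/4
p^(4)(0) = -7/2
p^(5)(0) = 309/16
p^(6)(0) = 1075/16
So c_6 = p^(6)(0)/6! = 215/2304.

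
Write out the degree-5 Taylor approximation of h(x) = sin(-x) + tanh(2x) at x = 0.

Combine the two series term by term.
[x^0] = 0;  [x^1] = 1;  [x^2] = 0;  [x^3] = -5/2;  [x^4] = 0;  [x^5] = 511/120.

511*x^5/120 - 5*x^3/2 + x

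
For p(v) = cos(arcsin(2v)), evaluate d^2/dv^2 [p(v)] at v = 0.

Plug the Maclaurin series of the inner function into that of the outer and collect terms.
The coefficient of v^2 in the expansion is -2, so p′′(0) = 2! * (-2) = -4.

-4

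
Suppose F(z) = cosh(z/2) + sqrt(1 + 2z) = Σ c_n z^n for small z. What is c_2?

-3/8

Combine the two series term by term.
F(0) = 2
F′(0) = 1
F′′(0) = -3/4
So c_2 = F′′(0)/2! = -3/8.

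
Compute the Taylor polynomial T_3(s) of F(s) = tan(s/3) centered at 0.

s^3/81 + s/3

F(0) = 0
F′(0) = 1/3
F′′(0) = 0
F′′′(0) = 2/27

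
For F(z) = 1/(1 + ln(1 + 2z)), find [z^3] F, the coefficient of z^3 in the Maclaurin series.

Substitute the inner expansion into the outer series and collect powers.
F(0) = 1
F′(0) = -2
F′′(0) = 12
F′′′(0) = -112
Then c_k = F^(k)(0)/k! gives each Taylor coefficient.

-56/3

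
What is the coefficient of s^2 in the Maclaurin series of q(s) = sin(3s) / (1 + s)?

-3

Multiply the two series term by term and collect like powers.
q(0) = 0
q′(0) = 3
q′′(0) = -6
So c_2 = q′′(0)/2! = -3.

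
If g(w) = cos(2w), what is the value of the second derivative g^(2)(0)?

-4

Use the known series and substitute for the argument.
The coefficient of w^2 in the expansion is -2, so g′′(0) = 2! * (-2) = -4.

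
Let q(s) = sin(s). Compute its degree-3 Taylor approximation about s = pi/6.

q(pi/6) = 1/2
q′(pi/6) = sqrt(3)/2
q′′(pi/6) = -1/2
q′′′(pi/6) = -sqrt(3)/2

-sqrt(3)*(s - pi/6)^3/12 - (s - pi/6)^2/4 + sqrt(3)*(s - pi/6)/2 + 1/2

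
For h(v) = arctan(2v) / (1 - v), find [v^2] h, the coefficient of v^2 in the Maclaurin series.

2

Expand 1/(denominator) as a geometric series and multiply by the numerator's series.
[v^0] = 0;  [v^1] = 2;  [v^2] = 2.
So c_2 = h′′(0)/2! = 2.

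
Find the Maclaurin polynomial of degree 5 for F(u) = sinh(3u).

Compute the successive derivatives at the expansion point and divide by k!.
[u^0] = 0;  [u^1] = 3;  [u^2] = 0;  [u^3] = 9/2;  [u^4] = 0;  [u^5] = 81/40.

81*u^5/40 + 9*u^3/2 + 3*u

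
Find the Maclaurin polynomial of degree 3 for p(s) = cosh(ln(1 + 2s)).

-4*s^3 + 2*s^2 + 1

Plug the Maclaurin series of the inner function into that of the outer and collect terms.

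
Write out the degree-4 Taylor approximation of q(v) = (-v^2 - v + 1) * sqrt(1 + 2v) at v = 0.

Shift and add copies of the series according to the polynomial's terms.
q(0) = 1
q′(0) = 0
q′′(0) = -5
q′′′(0) = 0
q^(4)(0) = -15
The Taylor polynomial is Σ q^(k)(0)/k! · v^k.

-5*v^4/8 - 5*v^2/2 + 1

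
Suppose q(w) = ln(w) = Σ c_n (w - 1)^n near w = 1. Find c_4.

-1/4

Use the known series and substitute for the argument.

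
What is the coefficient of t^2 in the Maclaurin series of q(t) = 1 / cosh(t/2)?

Divide the numerator series by the denominator series (power-series long division).
[t^0] = 1;  [t^1] = 0;  [t^2] = -1/8.
So c_2 = q′′(0)/2! = -1/8.

-1/8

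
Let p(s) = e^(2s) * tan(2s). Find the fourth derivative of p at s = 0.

192

Write out both Maclaurin series and multiply, keeping only the needed powers.
The coefficient of s^4 in the expansion is 8, so p^(4)(0) = 4! * (8) = 192.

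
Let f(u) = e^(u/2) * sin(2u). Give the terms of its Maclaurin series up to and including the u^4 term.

Write out both Maclaurin series and multiply, keeping only the needed powers.

-5*u^4/8 - 13*u^3/12 + u^2 + 2*u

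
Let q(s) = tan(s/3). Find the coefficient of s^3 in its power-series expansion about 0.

1/81

Differentiate repeatedly and evaluate at the center.
q(0) = 0
q′(0) = 1/3
q′′(0) = 0
q′′′(0) = 2/27
Dividing each by k! gives the coefficients c_0, ..., c_3.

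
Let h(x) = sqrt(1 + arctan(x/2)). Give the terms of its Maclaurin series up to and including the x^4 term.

17*x^4/6144 - 5*x^3/384 - x^2/32 + x/4 + 1

Plug the Maclaurin series of the inner function into that of the outer and collect terms.
h(0) = 1
h′(0) = 1/4
h′′(0) = -1/16
h′′′(0) = -5/64
h^(4)(0) = 17/256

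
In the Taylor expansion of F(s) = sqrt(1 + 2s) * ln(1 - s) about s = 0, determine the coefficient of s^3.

-1/3

Expand each factor separately, then convolve coefficients.
So c_3 = F′′′(0)/3! = -1/3.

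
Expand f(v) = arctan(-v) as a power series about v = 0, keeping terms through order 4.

v^3/3 - v

Apply the Taylor formula c_k = f^(k)(a)/k!.
f(0) = 0
f′(0) = -1
f′′(0) = 0
f′′′(0) = 2
f^(4)(0) = 0
The Taylor polynomial is Σ f^(k)(0)/k! · v^k.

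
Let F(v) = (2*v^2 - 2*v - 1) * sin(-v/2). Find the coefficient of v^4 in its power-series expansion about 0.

-1/24

Multiply each power in the prefactor through the base expansion.
F(0) = 0
F′(0) = 1/2
F′′(0) = 2
F′′′(0) = -49/8
F^(4)(0) = -1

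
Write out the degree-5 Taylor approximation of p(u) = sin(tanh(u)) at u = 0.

Substitute the inner expansion into the outer series and collect powers.
p(0) = 0
p′(0) = 1
p′′(0) = 0
p′′′(0) = -3
p^(4)(0) = 0
p^(5)(0) = 37
The Taylor polynomial is Σ p^(k)(0)/k! · u^k.

37*u^5/120 - u^3/2 + u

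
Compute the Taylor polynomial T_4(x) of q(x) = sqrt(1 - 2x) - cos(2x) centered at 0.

Add the two expansions coefficient-wise.
q(0) = 0
q′(0) = -1
q′′(0) = 3
q′′′(0) = -3
q^(4)(0) = -31
Then c_k = q^(k)(0)/k! gives each Taylor coefficient.

-31*x^4/24 - x^3/2 + 3*x^2/2 - x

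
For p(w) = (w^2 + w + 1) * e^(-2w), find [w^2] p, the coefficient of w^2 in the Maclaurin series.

Distribute the polynomial across the series and collect like powers.
p(0) = 1
p′(0) = -1
p′′(0) = 2
So c_2 = p′′(0)/2! = 1.

1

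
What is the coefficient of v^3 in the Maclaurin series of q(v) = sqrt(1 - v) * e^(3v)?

Write out both Maclaurin series and multiply, keeping only the needed powers.
q(0) = 1
q′(0) = 5/2
q′′(0) = 23/4
q′′′(0) = 87/8

29/16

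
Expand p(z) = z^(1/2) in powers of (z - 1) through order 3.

Differentiate repeatedly and evaluate at the center.
[(z - 1)^0] = 1;  [(z - 1)^1] = 1/2;  [(z - 1)^2] = -1/8;  [(z - 1)^3] = 1/16.

(z - 1)^3/16 - (z - 1)^2/8 + (z - 1)/2 + 1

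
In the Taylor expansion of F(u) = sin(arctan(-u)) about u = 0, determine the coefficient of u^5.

-3/8

Substitute the inner expansion into the outer series and collect powers.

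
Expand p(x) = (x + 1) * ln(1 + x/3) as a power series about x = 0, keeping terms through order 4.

Multiply each power in the prefactor through the base expansion.
p(0) = 0
p′(0) = 1/3
p′′(0) = 5/9
p′′′(0) = -7/27
p^(4)(0) = 2/9

x^4/108 - 7*x^3/162 + 5*x^2/18 + x/3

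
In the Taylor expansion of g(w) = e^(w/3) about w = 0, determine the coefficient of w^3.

g(0) = 1
g′(0) = 1/3
g′′(0) = 1/9
g′′′(0) = 1/27
Dividing each by k! gives the coefficients c_0, ..., c_3.

1/162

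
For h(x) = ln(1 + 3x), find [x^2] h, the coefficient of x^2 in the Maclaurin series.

-9/2

Differentiate repeatedly and evaluate at the center.
h(0) = 0
h′(0) = 3
h′′(0) = -9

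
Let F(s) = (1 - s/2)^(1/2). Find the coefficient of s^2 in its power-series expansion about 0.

-1/32

F(0) = 1
F′(0) = -1/4
F′′(0) = -1/16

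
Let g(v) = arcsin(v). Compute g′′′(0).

1

The coefficient of v^3 in the expansion is 1/6, so g′′′(0) = 3! * (1/6) = 1.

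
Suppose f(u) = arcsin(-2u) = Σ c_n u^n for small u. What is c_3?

-4/3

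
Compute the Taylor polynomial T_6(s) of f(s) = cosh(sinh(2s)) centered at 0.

Let u equal the inner series; expand the outer function in u and truncate.
[s^0] = 1;  [s^1] = 0;  [s^2] = 2;  [s^3] = 0;  [s^4] = 10/3;  [s^5] = 0;  [s^6] = 148/45.

148*s^6/45 + 10*s^4/3 + 2*s^2 + 1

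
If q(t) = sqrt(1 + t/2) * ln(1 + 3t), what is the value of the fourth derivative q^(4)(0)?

Expand each factor separately, then convolve coefficients.
From the series, [t^4] q = -2283/128; multiply by 4! = 24 to get -6849/16.

-6849/16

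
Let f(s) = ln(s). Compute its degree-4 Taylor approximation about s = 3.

Use the known series and substitute for the argument.
f(3) = ln(3)
f′(3) = 1/3
f′′(3) = -1/9
f′′′(3) = 2/27
f^(4)(3) = -2/27
The Taylor polynomial is Σ f^(k)(3)/k! · (s - 3)^k.

-(s - 3)^4/324 + (s - 3)^3/81 - (s - 3)^2/18 + (s - 3)/3 + ln(3)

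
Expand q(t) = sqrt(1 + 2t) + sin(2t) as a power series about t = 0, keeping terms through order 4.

-5*t^4/8 - 5*t^3/6 - t^2/2 + 3*t + 1

Add the two expansions coefficient-wise.
[t^0] = 1;  [t^1] = 3;  [t^2] = -1/2;  [t^3] = -5/6;  [t^4] = -5/8.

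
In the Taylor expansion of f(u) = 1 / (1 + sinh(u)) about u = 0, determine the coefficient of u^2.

1

Use the geometric series for the reciprocal, then substitute.
f(0) = 1
f′(0) = -1
f′′(0) = 2
So c_2 = f′′(0)/2! = 1.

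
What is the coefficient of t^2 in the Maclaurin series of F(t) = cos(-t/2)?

Apply the Taylor formula c_k = f^(k)(a)/k!.
F(0) = 1
F′(0) = 0
F′′(0) = -1/4

-1/8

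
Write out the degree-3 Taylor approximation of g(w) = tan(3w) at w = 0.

9*w^3 + 3*w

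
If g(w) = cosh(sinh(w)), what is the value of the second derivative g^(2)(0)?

1

Compose series: expand the inner function first, then feed it into the outer expansion.
The coefficient of w^2 in the expansion is 1/2, so g′′(0) = 2! * (1/2) = 1.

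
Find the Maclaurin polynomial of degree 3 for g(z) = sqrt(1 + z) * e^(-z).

13*z^3/48 - z^2/8 - z/2 + 1

Write out both Maclaurin series and multiply, keeping only the needed powers.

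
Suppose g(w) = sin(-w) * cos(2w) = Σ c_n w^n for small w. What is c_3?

13/6

Multiply the two series term by term and collect like powers.
[w^0] = 0;  [w^1] = -1;  [w^2] = 0;  [w^3] = 13/6.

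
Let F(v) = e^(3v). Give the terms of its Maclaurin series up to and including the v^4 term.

F(0) = 1
F′(0) = 3
F′′(0) = 9
F′′′(0) = 27
F^(4)(0) = 81
Then c_k = F^(k)(0)/k! gives each Taylor coefficient.

27*v^4/8 + 9*v^3/2 + 9*v^2/2 + 3*v + 1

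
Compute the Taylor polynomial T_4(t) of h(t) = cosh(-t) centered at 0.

t^4/24 + t^2/2 + 1

[t^0] = 1;  [t^1] = 0;  [t^2] = 1/2;  [t^3] = 0;  [t^4] = 1/24.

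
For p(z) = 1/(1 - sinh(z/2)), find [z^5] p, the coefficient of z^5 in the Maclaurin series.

181/3840

Let u equal the inner series; expand the outer function in u and truncate.
So c_5 = p^(5)(0)/5! = 181/3840.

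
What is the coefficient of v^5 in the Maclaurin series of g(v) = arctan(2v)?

[v^0] = 0;  [v^1] = 2;  [v^2] = 0;  [v^3] = -8/3;  [v^4] = 0;  [v^5] = 32/5.

32/5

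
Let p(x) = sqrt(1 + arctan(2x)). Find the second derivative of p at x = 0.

Substitute the inner expansion into the outer series and collect powers.
The coefficient of x^2 in the expansion is -1/2, so p′′(0) = 2! * (-1/2) = -1.

-1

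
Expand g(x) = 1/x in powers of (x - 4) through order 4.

(x - 4)^4/1024 - (x - 4)^3/256 + (x - 4)^2/64 - (x - 4)/16 + 1/4

Compute the successive derivatives at the expansion point and divide by k!.
g(4) = 1/4
g′(4) = -1/16
g′′(4) = 1/32
g′′′(4) = -3/128
g^(4)(4) = 3/128
The Taylor polynomial is Σ g^(k)(4)/k! · (x - 4)^k.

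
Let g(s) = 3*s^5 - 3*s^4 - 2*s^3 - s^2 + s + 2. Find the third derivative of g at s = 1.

From the series, [(s - 1)^3] g = 16; multiply by 3! = 6 to get 96.

96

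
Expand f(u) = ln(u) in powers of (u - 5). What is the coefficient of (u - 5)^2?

-1/50

Use the known series and substitute for the argument.
f(5) = ln(5)
f′(5) = 1/5
f′′(5) = -1/25
The Taylor polynomial is Σ f^(k)(5)/k! · (u - 5)^k.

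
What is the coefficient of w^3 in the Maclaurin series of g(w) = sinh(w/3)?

1/162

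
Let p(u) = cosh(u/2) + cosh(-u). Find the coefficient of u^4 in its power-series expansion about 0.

Combine the two series term by term.
p(0) = 2
p′(0) = 0
p′′(0) = 5/4
p′′′(0) = 0
p^(4)(0) = 17/16
Dividing each by k! gives the coefficients c_0, ..., c_4.

17/384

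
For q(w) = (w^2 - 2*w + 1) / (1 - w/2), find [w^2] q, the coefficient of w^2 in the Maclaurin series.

1/4

Distribute the polynomial across the series and collect like powers.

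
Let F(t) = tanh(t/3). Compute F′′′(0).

-2/27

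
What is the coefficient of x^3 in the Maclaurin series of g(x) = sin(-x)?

1/6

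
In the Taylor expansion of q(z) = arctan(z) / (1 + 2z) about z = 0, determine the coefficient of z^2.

-2

Multiply the two series term by term and collect like powers.
q(0) = 0
q′(0) = 1
q′′(0) = -4
So c_2 = q′′(0)/2! = -2.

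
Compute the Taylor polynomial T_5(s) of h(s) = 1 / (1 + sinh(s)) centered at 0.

Use the geometric series for the reciprocal, then substitute.
h(0) = 1
h′(0) = -1
h′′(0) = 2
h′′′(0) = -7
h^(4)(0) = 32
h^(5)(0) = -181
The Taylor polynomial is Σ h^(k)(0)/k! · s^k.

-181*s^5/120 + 4*s^4/3 - 7*s^3/6 + s^2 - s + 1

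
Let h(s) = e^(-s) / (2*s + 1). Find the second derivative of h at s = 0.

13

Multiply the numerator's expansion by the denominator's geometric series.
From the series, [s^2] h = 13/2; multiply by 2! = 2 to get 13.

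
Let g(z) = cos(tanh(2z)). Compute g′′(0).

Compose series: expand the inner function first, then feed it into the outer expansion.
The coefficient of z^2 in the expansion is -2, so g′′(0) = 2! * (-2) = -4.

-4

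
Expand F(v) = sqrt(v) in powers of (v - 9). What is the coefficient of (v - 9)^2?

[(v - 9)^0] = 3;  [(v - 9)^1] = 1/6;  [(v - 9)^2] = -1/216.

-1/216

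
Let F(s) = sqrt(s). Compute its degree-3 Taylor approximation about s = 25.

(s - 25)^3/50000 - (s - 25)^2/1000 + (s - 25)/10 + 5

[(s - 25)^0] = 5;  [(s - 25)^1] = 1/10;  [(s - 25)^2] = -1/1000;  [(s - 25)^3] = 1/50000.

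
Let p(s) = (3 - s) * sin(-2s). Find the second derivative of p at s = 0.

4

Multiply each power in the prefactor through the base expansion.
The coefficient of s^2 in the expansion is 2, so p′′(0) = 2! * (2) = 4.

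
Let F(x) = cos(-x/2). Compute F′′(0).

-1/4

The coefficient of x^2 in the expansion is -1/8, so F′′(0) = 2! * (-1/8) = -1/4.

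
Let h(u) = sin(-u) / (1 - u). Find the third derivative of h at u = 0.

Use 1/(1 - r) = Σ r^k on the denominator, then take the Cauchy product.
From the series, [u^3] h = -5/6; multiply by 3! = 6 to get -5.

-5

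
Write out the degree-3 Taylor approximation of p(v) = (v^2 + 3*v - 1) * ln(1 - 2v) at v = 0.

Distribute the polynomial across the series and collect like powers.
[v^0] = 0;  [v^1] = 2;  [v^2] = -4;  [v^3] = -16/3.

-16*v^3/3 - 4*v^2 + 2*v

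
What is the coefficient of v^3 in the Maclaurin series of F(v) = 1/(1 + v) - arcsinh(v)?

Combine the two series term by term.
F(0) = 1
F′(0) = -2
F′′(0) = 2
F′′′(0) = -5
So c_3 = F′′′(0)/3! = -5/6.

-5/6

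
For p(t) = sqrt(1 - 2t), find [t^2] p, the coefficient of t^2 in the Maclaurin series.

-1/2

Use the known series and substitute for the argument.
[t^0] = 1;  [t^1] = -1;  [t^2] = -1/2.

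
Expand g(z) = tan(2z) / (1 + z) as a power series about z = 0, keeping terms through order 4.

-14*z^4/3 + 14*z^3/3 - 2*z^2 + 2*z

Expand each factor separately, then convolve coefficients.
g(0) = 0
g′(0) = 2
g′′(0) = -4
g′′′(0) = 28
g^(4)(0) = -112
The Taylor polynomial is Σ g^(k)(0)/k! · z^k.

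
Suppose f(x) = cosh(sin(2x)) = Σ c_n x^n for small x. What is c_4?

-2

Substitute the inner expansion into the outer series and collect powers.
f(0) = 1
f′(0) = 0
f′′(0) = 4
f′′′(0) = 0
f^(4)(0) = -48
Then c_k = f^(k)(0)/k! gives each Taylor coefficient.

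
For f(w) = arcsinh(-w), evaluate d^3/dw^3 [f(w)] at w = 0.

1

From the series, [w^3] f = 1/6; multiply by 3! = 6 to get 1.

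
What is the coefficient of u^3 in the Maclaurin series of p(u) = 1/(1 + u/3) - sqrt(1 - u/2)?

-101/3456

Combine the two series term by term.
p(0) = 0
p′(0) = -1/12
p′′(0) = 41/144
p′′′(0) = -101/576
Then c_k = p^(k)(0)/k! gives each Taylor coefficient.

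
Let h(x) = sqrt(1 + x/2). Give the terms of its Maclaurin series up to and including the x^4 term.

-5*x^4/2048 + x^3/128 - x^2/32 + x/4 + 1

h(0) = 1
h′(0) = 1/4
h′′(0) = -1/16
h′′′(0) = 3/64
h^(4)(0) = -15/256
The Taylor polynomial is Σ h^(k)(0)/k! · x^k.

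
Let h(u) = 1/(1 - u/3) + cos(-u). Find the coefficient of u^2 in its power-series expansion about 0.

Add the two expansions coefficient-wise.
[u^0] = 2;  [u^1] = 1/3;  [u^2] = -7/18.
So c_2 = h′′(0)/2! = -7/18.

-7/18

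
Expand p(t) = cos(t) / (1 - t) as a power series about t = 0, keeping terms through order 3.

Take the Cauchy product of the two expansions.
[t^0] = 1;  [t^1] = 1;  [t^2] = 1/2;  [t^3] = 1/2.

t^3/2 + t^2/2 + t + 1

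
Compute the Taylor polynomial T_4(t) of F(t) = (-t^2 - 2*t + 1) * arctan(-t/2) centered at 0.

Multiply each power in the prefactor through the base expansion.

-t^4/12 + 13*t^3/24 + t^2 - t/2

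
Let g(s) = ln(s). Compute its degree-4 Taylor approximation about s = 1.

-(s - 1)^4/4 + (s - 1)^3/3 - (s - 1)^2/2 + (s - 1)

[(s - 1)^0] = 0;  [(s - 1)^1] = 1;  [(s - 1)^2] = -1/2;  [(s - 1)^3] = 1/3;  [(s - 1)^4] = -1/4.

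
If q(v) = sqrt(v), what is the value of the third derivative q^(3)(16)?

3/8192

Apply the Taylor formula c_k = f^(k)(a)/k!.
The coefficient of (v - 16)^3 in the expansion is 1/16384, so q′′′(16) = 3! * (1/16384) = 3/8192.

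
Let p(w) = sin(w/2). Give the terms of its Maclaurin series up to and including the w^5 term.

w^5/3840 - w^3/48 + w/2

Differentiate repeatedly and evaluate at the center.
p(0) = 0
p′(0) = 1/2
p′′(0) = 0
p′′′(0) = -1/8
p^(4)(0) = 0
p^(5)(0) = 1/32
Dividing each by k! gives the coefficients c_0, ..., c_5.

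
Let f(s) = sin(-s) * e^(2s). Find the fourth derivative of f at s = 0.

-24

Take the Cauchy product of the two expansions.
The coefficient of s^4 in the expansion is -1, so f^(4)(0) = 4! * (-1) = -24.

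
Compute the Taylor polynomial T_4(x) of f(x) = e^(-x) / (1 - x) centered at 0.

3*x^4/8 + x^3/3 + x^2/2 + 1

Take the Cauchy product of the two expansions.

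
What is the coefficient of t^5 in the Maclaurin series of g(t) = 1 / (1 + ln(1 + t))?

Use the geometric series for the reciprocal, then substitute.
g(0) = 1
g′(0) = -1
g′′(0) = 3
g′′′(0) = -14
g^(4)(0) = 88
g^(5)(0) = -694
The Taylor polynomial is Σ g^(k)(0)/k! · t^k.

-347/60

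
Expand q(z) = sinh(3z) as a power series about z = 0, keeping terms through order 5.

81*z^5/40 + 9*z^3/2 + 3*z

q(0) = 0
q′(0) = 3
q′′(0) = 0
q′′′(0) = 27
q^(4)(0) = 0
q^(5)(0) = 243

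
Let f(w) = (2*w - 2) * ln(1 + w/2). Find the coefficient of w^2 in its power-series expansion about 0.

5/4

Shift and add copies of the series according to the polynomial's terms.
f(0) = 0
f′(0) = -1
f′′(0) = 5/2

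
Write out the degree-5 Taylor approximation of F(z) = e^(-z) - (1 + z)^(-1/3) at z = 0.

3397*z^5/29160 - 199*z^4/1944 + z^3/162 + 5*z^2/18 - 2*z/3

Combine the two series term by term.
[z^0] = 0;  [z^1] = -2/3;  [z^2] = 5/18;  [z^3] = 1/162;  [z^4] = -199/1944;  [z^5] = 3397/29160.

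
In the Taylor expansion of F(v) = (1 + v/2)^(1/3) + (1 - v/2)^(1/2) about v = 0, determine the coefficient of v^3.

Expand each term separately and add.
[v^0] = 2;  [v^1] = -1/12;  [v^2] = -17/288;  [v^3] = -1/10368.

-1/10368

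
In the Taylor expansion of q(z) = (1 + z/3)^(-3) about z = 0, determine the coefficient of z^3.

Compute the successive derivatives at the expansion point and divide by k!.
[z^0] = 1;  [z^1] = -1;  [z^2] = 2/3;  [z^3] = -10/27.

-10/27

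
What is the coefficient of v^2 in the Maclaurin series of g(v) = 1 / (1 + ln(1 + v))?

Expand as Σ (-1)^k u^k with u equal to the inner function's series.
g(0) = 1
g′(0) = -1
g′′(0) = 3
Then c_k = g^(k)(0)/k! gives each Taylor coefficient.

3/2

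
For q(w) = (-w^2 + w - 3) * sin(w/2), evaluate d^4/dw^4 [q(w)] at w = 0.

Multiply each power in the prefactor through the base expansion.
From the series, [w^4] q = -1/48; multiply by 4! = 24 to get -1/2.

-1/2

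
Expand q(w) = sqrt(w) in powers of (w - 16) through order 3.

[(w - 16)^0] = 4;  [(w - 16)^1] = 1/8;  [(w - 16)^2] = -1/512;  [(w - 16)^3] = 1/16384.

(w - 16)^3/16384 - (w - 16)^2/512 + (w - 16)/8 + 4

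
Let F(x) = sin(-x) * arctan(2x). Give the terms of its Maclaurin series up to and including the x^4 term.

Write out both Maclaurin series and multiply, keeping only the needed powers.
F(0) = 0
F′(0) = 0
F′′(0) = -4
F′′′(0) = 0
F^(4)(0) = 72

3*x^4 - 2*x^2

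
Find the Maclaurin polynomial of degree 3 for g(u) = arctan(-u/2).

u^3/24 - u/2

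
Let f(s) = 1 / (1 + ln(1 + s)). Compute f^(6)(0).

Write 1/(1+u) = 1 - u + u^2 - u^3 + ... and substitute the series for u.
The coefficient of s^6 in the expansion is 3289/360, so f^(6)(0) = 6! * (3289/360) = 6578.

6578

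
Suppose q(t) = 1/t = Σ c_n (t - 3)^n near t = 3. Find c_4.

1/243

q(3) = 1/3
q′(3) = -1/9
q′′(3) = 2/27
q′′′(3) = -2/27
q^(4)(3) = 8/81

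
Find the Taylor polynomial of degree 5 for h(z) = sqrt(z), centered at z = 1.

7*(z - 1)^5/256 - 5*(z - 1)^4/128 + (z - 1)^3/16 - (z - 1)^2/8 + (z - 1)/2 + 1

[(z - 1)^0] = 1;  [(z - 1)^1] = 1/2;  [(z - 1)^2] = -1/8;  [(z - 1)^3] = 1/16;  [(z - 1)^4] = -5/128;  [(z - 1)^5] = 7/256.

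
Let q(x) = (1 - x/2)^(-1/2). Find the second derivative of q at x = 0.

3/16

Use the known series and substitute for the argument.
From the series, [x^2] q = 3/32; multiply by 2! = 2 to get 3/16.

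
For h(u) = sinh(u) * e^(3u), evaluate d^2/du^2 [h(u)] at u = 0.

Expand each factor separately, then convolve coefficients.
From the series, [u^2] h = 3; multiply by 2! = 2 to get 6.

6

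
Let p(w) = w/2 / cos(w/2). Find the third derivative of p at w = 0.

3/8

Write the quotient as an unknown series and match coefficients against numerator = denominator · series.
The coefficient of w^3 in the expansion is 1/16, so p′′′(0) = 3! * (1/16) = 3/8.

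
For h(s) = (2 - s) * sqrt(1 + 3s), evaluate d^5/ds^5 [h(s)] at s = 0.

Multiply each power in the prefactor through the base expansion.
The coefficient of s^5 in the expansion is 1053/64, so h^(5)(0) = 5! * (1053/64) = 15795/8.

15795/8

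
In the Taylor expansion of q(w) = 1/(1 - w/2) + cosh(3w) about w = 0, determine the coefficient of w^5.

Add the two expansions coefficient-wise.
q(0) = 2
q′(0) = 1/2
q′′(0) = 19/2
q′′′(0) = 3/4
q^(4)(0) = 165/2
q^(5)(0) = 15/4
Then c_k = q^(k)(0)/k! gives each Taylor coefficient.

1/32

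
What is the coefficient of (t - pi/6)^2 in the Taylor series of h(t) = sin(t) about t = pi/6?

h(pi/6) = 1/2
h′(pi/6) = sqrt(3)/2
h′′(pi/6) = -1/2
Then c_k = h^(k)(pi/6)/k! gives each Taylor coefficient.

-1/4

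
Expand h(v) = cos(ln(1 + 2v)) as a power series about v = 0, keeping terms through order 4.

-20*v^4/3 + 4*v^3 - 2*v^2 + 1

Compose series: expand the inner function first, then feed it into the outer expansion.
h(0) = 1
h′(0) = 0
h′′(0) = -4
h′′′(0) = 24
h^(4)(0) = -160
The Taylor polynomial is Σ h^(k)(0)/k! · v^k.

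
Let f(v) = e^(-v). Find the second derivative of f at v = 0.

The coefficient of v^2 in the expansion is 1/2, so f′′(0) = 2! * (1/2) = 1.

1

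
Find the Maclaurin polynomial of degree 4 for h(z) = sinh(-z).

Apply the Taylor formula c_k = f^(k)(a)/k!.
[z^0] = 0;  [z^1] = -1;  [z^2] = 0;  [z^3] = -1/6;  [z^4] = 0.

-z^3/6 - z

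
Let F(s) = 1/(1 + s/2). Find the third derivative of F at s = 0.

-3/4

The coefficient of s^3 in the expansion is -1/8, so F′′′(0) = 3! * (-1/8) = -3/4.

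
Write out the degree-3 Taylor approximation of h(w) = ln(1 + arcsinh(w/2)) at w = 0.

Substitute the inner expansion into the outer series and collect powers.
h(0) = 0
h′(0) = 1/2
h′′(0) = -1/4
h′′′(0) = 1/8

w^3/48 - w^2/8 + w/2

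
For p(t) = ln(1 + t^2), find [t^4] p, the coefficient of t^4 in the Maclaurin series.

c_4 = p^(4)(0)/4! = -1/2.

-1/2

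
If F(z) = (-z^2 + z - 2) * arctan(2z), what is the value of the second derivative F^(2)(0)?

4

Shift and add copies of the series according to the polynomial's terms.
The coefficient of z^2 in the expansion is 2, so F′′(0) = 2! * (2) = 4.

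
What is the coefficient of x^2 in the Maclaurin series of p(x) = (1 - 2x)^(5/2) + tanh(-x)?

Combine the two series term by term.
So c_2 = p′′(0)/2! = 15/2.

15/2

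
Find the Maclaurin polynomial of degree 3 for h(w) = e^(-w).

h(0) = 1
h′(0) = -1
h′′(0) = 1
h′′′(0) = -1

-w^3/6 + w^2/2 - w + 1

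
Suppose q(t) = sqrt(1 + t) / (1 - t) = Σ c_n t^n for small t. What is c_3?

Write out both Maclaurin series and multiply, keeping only the needed powers.
q(0) = 1
q′(0) = 3/2
q′′(0) = 11/4
q′′′(0) = 69/8
Then c_k = q^(k)(0)/k! gives each Taylor coefficient.

23/16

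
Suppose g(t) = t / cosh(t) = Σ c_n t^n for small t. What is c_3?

Invert the denominator's series and multiply.
[t^0] = 0;  [t^1] = 1;  [t^2] = 0;  [t^3] = -1/2.
So c_3 = g′′′(0)/3! = -1/2.

-1/2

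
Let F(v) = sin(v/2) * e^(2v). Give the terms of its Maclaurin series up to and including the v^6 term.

Take the Cauchy product of the two expansions.

611*v^6/5760 + 1121*v^5/3840 + 5*v^4/8 + 47*v^3/48 + v^2 + v/2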